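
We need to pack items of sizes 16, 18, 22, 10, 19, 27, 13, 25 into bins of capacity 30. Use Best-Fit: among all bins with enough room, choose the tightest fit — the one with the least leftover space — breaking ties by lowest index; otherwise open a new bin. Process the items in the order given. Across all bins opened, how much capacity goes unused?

16 → bin 1 (remaining 14)
18 → bin 2 (remaining 12)
22 → bin 3 (remaining 8)
10 → bin 2 (remaining 2)
19 → bin 4 (remaining 11)
27 → bin 5 (remaining 3)
13 → bin 1 (remaining 1)
25 → bin 6 (remaining 5)
6 bins × 30 = 180; used 150; unused 30.

30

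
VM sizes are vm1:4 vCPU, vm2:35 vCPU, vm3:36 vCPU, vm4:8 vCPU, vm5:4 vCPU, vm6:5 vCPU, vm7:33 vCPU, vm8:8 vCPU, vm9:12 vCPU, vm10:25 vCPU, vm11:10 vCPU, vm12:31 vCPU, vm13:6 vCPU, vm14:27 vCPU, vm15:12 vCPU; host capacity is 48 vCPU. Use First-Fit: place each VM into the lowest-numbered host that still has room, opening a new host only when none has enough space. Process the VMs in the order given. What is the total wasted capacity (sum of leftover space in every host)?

32

host 1: place vm1 (4 vCPU), 44 vCPU left
host 1: place vm2 (35 vCPU), 9 vCPU left
host 2: place vm3 (36 vCPU), 12 vCPU left
host 1: place vm4 (8 vCPU), 1 vCPU left
host 2: place vm5 (4 vCPU), 8 vCPU left
host 2: place vm6 (5 vCPU), 3 vCPU left
host 3: place vm7 (33 vCPU), 15 vCPU left
host 3: place vm8 (8 vCPU), 7 vCPU left
host 4: place vm9 (12 vCPU), 36 vCPU left
host 4: place vm10 (25 vCPU), 11 vCPU left
host 4: place vm11 (10 vCPU), 1 vCPU left
host 5: place vm12 (31 vCPU), 17 vCPU left
host 3: place vm13 (6 vCPU), 1 vCPU left
host 6: place vm14 (27 vCPU), 21 vCPU left
host 5: place vm15 (12 vCPU), 5 vCPU left
6 hosts × 48 vCPU = 288 vCPU; used 256 vCPU; unused 32 vCPU.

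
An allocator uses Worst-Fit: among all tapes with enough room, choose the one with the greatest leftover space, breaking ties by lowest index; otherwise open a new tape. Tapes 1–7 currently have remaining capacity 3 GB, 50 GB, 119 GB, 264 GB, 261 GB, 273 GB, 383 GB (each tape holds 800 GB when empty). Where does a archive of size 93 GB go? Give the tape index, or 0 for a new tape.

7

Tapes with room: tape 3 (119 GB), tape 4 (264 GB), tape 5 (261 GB), tape 6 (273 GB), tape 7 (383 GB).
Most room is tape 7 with 383 GB free.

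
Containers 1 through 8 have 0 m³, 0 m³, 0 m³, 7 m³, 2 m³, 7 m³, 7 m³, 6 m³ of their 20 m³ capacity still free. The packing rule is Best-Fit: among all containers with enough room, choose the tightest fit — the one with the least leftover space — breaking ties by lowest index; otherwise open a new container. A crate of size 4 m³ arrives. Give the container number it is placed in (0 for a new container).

Containers with room: container 4 (7 m³), container 6 (7 m³), container 7 (7 m³), container 8 (6 m³).
Tightest fit is container 8 with 6 m³ free.

8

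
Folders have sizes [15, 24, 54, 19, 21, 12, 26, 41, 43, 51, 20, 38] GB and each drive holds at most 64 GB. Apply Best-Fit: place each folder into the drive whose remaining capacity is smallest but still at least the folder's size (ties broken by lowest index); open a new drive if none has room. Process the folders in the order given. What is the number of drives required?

7 drives

drive 1: place 15 GB, 49 GB left
drive 1: place 24 GB, 25 GB left
drive 2: place 54 GB, 10 GB left
drive 1: place 19 GB, 6 GB left
drive 3: place 21 GB, 43 GB left
drive 3: place 12 GB, 31 GB left
drive 3: place 26 GB, 5 GB left
drive 4: place 41 GB, 23 GB left
drive 5: place 43 GB, 21 GB left
drive 6: place 51 GB, 13 GB left
drive 5: place 20 GB, 1 GB left
drive 7: place 38 GB, 26 GB left
Final drives: [15,24,19] [54] [21,12,26] [41] [43,20] [51] [38].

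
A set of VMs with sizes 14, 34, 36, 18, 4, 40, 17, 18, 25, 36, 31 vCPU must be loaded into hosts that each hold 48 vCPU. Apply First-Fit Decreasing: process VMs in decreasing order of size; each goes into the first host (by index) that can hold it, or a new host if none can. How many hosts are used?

Sorted descending: 40, 36, 36, 34, 31, 25, 18, 18, 17, 14, 4.
Put 40 vCPU in host 1; 8 vCPU remain.
Put 36 vCPU in host 2; 12 vCPU remain.
Put 36 vCPU in host 3; 12 vCPU remain.
Put 34 vCPU in host 4; 14 vCPU remain.
Put 31 vCPU in host 5; 17 vCPU remain.
Put 25 vCPU in host 6; 23 vCPU remain.
Put 18 vCPU in host 6; 5 vCPU remain.
Put 18 vCPU in host 7; 30 vCPU remain.
Put 17 vCPU in host 5; 0 vCPU remain.
Put 14 vCPU in host 4; 0 vCPU remain.
Put 4 vCPU in host 1; 4 vCPU remain.
Final hosts: [40,4] [36] [36] [34,14] [31,17] [25,18] [18].

7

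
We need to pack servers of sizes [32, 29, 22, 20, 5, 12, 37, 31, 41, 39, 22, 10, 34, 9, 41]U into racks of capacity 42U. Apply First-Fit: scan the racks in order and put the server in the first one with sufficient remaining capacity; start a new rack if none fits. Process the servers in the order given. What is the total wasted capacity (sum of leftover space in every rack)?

36

rack 1: place 32U, 10U left
rack 2: place 29U, 13U left
rack 3: place 22U, 20U left
rack 3: place 20U, 0U left
rack 1: place 5U, 5U left
rack 2: place 12U, 1U left
rack 4: place 37U, 5U left
rack 5: place 31U, 11U left
rack 6: place 41U, 1U left
rack 7: place 39U, 3U left
rack 8: place 22U, 20U left
rack 5: place 10U, 1U left
rack 9: place 34U, 8U left
rack 8: place 9U, 11U left
rack 10: place 41U, 1U left
10 racks × 42U = 420U; used 384U; unused 36U.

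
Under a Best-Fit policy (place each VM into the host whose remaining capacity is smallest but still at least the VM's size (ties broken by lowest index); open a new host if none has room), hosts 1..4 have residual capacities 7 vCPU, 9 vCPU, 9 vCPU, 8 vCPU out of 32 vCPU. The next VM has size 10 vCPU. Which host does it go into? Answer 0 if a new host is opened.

No host has ≥ 10 vCPU free, so a new host is opened.

0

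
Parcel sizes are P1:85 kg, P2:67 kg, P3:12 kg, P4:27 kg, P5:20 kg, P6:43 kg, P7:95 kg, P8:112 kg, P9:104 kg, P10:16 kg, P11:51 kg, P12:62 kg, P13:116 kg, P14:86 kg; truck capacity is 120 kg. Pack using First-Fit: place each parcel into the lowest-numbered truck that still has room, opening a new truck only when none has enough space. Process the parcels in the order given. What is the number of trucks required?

9

Put P1 (85 kg) in truck 1; 35 kg remain.
Put P2 (67 kg) in truck 2; 53 kg remain.
Put P3 (12 kg) in truck 1; 23 kg remain.
Put P4 (27 kg) in truck 2; 26 kg remain.
Put P5 (20 kg) in truck 1; 3 kg remain.
Put P6 (43 kg) in truck 3; 77 kg remain.
Put P7 (95 kg) in truck 4; 25 kg remain.
Put P8 (112 kg) in truck 5; 8 kg remain.
Put P9 (104 kg) in truck 6; 16 kg remain.
Put P10 (16 kg) in truck 2; 10 kg remain.
Put P11 (51 kg) in truck 3; 26 kg remain.
Put P12 (62 kg) in truck 7; 58 kg remain.
Put P13 (116 kg) in truck 8; 4 kg remain.
Put P14 (86 kg) in truck 9; 34 kg remain.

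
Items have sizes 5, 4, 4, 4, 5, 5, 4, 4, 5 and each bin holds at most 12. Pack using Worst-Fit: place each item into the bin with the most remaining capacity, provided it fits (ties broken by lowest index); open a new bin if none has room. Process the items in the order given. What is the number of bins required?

Put 5 in bin 1; 7 remain.
Put 4 in bin 1; 3 remain.
Put 4 in bin 2; 8 remain.
Put 4 in bin 2; 4 remain.
Put 5 in bin 3; 7 remain.
Put 5 in bin 3; 2 remain.
Put 4 in bin 2; 0 remain.
Put 4 in bin 4; 8 remain.
Put 5 in bin 4; 3 remain.
Final bins: [5,4] [4,4,4] [5,5] [4,5].

4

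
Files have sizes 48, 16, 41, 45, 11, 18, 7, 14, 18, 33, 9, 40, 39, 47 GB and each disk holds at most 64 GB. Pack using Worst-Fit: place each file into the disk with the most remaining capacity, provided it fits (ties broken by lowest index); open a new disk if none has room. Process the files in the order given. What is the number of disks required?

disk 1: place 48 GB, 16 GB left
disk 1: place 16 GB, 0 GB left
disk 2: place 41 GB, 23 GB left
disk 3: place 45 GB, 19 GB left
disk 2: place 11 GB, 12 GB left
disk 3: place 18 GB, 1 GB left
disk 2: place 7 GB, 5 GB left
disk 4: place 14 GB, 50 GB left
disk 4: place 18 GB, 32 GB left
disk 5: place 33 GB, 31 GB left
disk 4: place 9 GB, 23 GB left
disk 6: place 40 GB, 24 GB left
disk 7: place 39 GB, 25 GB left
disk 8: place 47 GB, 17 GB left
Final disks: [48,16] [41,11,7] [45,18] [14,18,9] [33] [40] [39] [47].

8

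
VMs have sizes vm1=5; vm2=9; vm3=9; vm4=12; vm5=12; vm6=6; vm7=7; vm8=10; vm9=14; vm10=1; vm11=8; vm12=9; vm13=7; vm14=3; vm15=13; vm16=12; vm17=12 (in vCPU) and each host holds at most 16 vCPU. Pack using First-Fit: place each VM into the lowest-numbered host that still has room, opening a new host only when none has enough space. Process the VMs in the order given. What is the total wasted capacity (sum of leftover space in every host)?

vm1 (5 vCPU) → host 1 (remaining 11 vCPU)
vm2 (9 vCPU) → host 1 (remaining 2 vCPU)
vm3 (9 vCPU) → host 2 (remaining 7 vCPU)
vm4 (12 vCPU) → host 3 (remaining 4 vCPU)
vm5 (12 vCPU) → host 4 (remaining 4 vCPU)
vm6 (6 vCPU) → host 2 (remaining 1 vCPU)
vm7 (7 vCPU) → host 5 (remaining 9 vCPU)
vm8 (10 vCPU) → host 6 (remaining 6 vCPU)
vm9 (14 vCPU) → host 7 (remaining 2 vCPU)
vm10 (1 vCPU) → host 1 (remaining 1 vCPU)
vm11 (8 vCPU) → host 5 (remaining 1 vCPU)
vm12 (9 vCPU) → host 8 (remaining 7 vCPU)
vm13 (7 vCPU) → host 8 (remaining 0 vCPU)
vm14 (3 vCPU) → host 3 (remaining 1 vCPU)
vm15 (13 vCPU) → host 9 (remaining 3 vCPU)
vm16 (12 vCPU) → host 10 (remaining 4 vCPU)
vm17 (12 vCPU) → host 11 (remaining 4 vCPU)
11 hosts × 16 vCPU = 176 vCPU; used 149 vCPU; unused 27 vCPU.

27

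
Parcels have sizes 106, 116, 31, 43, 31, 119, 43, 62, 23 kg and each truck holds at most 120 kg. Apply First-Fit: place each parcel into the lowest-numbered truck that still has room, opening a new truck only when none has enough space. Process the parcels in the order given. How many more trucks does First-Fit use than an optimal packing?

First-Fit: [106] [116] [31,43,31] [119] [43,62] [23] → 6 trucks.
Total size 574 kg; any packing needs at least ⌈574/120⌉ = 5 trucks.
An optimal packing achieves that bound: [119] [116] [106] [62,31,23] [43,43,31] → 5 trucks.
Excess: 6 − 5 = 1.

1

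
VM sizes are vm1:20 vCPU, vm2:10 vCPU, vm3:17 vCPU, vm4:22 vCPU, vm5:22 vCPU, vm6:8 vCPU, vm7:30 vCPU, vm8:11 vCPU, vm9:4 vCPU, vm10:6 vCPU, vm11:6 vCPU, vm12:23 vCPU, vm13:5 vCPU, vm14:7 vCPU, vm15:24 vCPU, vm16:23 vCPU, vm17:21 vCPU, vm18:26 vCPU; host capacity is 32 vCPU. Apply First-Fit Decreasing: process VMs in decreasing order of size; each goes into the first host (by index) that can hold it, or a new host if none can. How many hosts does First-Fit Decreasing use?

10

Sorted descending: 30, 26, 24, 23, 23, 22, 22, 21, 20, 17, 11, 10, 8, 7, 6, 6, 5, 4.
30 vCPU → host 1 (remaining 2 vCPU)
26 vCPU → host 2 (remaining 6 vCPU)
24 vCPU → host 3 (remaining 8 vCPU)
23 vCPU → host 4 (remaining 9 vCPU)
23 vCPU → host 5 (remaining 9 vCPU)
22 vCPU → host 6 (remaining 10 vCPU)
22 vCPU → host 7 (remaining 10 vCPU)
21 vCPU → host 8 (remaining 11 vCPU)
20 vCPU → host 9 (remaining 12 vCPU)
17 vCPU → host 10 (remaining 15 vCPU)
11 vCPU → host 8 (remaining 0 vCPU)
10 vCPU → host 6 (remaining 0 vCPU)
8 vCPU → host 3 (remaining 0 vCPU)
7 vCPU → host 4 (remaining 2 vCPU)
6 vCPU → host 2 (remaining 0 vCPU)
6 vCPU → host 5 (remaining 3 vCPU)
5 vCPU → host 7 (remaining 5 vCPU)
4 vCPU → host 7 (remaining 1 vCPU)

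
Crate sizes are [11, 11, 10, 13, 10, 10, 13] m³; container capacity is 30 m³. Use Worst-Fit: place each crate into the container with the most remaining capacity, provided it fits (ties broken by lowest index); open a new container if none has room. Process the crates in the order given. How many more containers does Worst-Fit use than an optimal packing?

Worst-Fit: [11,11] [10,13] [10,10] [13] → 4 containers.
Total size 78 m³; any packing needs at least ⌈78/30⌉ = 3 containers.
An optimal packing achieves that bound: [13,13] [11,11] [10,10,10] → 3 containers.
Excess: 4 − 3 = 1.

1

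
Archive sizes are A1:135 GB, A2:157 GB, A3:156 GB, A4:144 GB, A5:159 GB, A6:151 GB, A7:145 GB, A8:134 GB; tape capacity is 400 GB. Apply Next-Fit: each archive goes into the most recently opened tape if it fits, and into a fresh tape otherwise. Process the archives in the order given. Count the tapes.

Put A1 (135 GB) in tape 1; 265 GB remain.
Put A2 (157 GB) in tape 1; 108 GB remain.
Put A3 (156 GB) in tape 2; 244 GB remain.
Put A4 (144 GB) in tape 2; 100 GB remain.
Put A5 (159 GB) in tape 3; 241 GB remain.
Put A6 (151 GB) in tape 3; 90 GB remain.
Put A7 (145 GB) in tape 4; 255 GB remain.
Put A8 (134 GB) in tape 4; 121 GB remain.

4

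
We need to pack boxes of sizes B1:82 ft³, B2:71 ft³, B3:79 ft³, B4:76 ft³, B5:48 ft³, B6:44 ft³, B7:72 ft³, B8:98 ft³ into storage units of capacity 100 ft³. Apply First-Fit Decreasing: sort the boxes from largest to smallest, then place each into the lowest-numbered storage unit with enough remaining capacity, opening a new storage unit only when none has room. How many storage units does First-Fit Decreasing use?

Sorted descending: 98, 82, 79, 76, 72, 71, 48, 44.
98 ft³ → storage unit 1 (remaining 2 ft³)
82 ft³ → storage unit 2 (remaining 18 ft³)
79 ft³ → storage unit 3 (remaining 21 ft³)
76 ft³ → storage unit 4 (remaining 24 ft³)
72 ft³ → storage unit 5 (remaining 28 ft³)
71 ft³ → storage unit 6 (remaining 29 ft³)
48 ft³ → storage unit 7 (remaining 52 ft³)
44 ft³ → storage unit 7 (remaining 8 ft³)
Final storage units: [98] [82] [79] [76] [72] [71] [48,44].

7 storage units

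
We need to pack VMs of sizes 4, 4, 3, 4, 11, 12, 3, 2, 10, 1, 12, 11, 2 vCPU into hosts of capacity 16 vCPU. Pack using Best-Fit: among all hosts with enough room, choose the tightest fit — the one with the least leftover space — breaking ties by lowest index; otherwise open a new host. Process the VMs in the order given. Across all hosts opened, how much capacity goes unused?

17

host 1: place 4 vCPU, 12 vCPU left
host 1: place 4 vCPU, 8 vCPU left
host 1: place 3 vCPU, 5 vCPU left
host 1: place 4 vCPU, 1 vCPU left
host 2: place 11 vCPU, 5 vCPU left
host 3: place 12 vCPU, 4 vCPU left
host 3: place 3 vCPU, 1 vCPU left
host 2: place 2 vCPU, 3 vCPU left
host 4: place 10 vCPU, 6 vCPU left
host 1: place 1 vCPU, 0 vCPU left
host 5: place 12 vCPU, 4 vCPU left
host 6: place 11 vCPU, 5 vCPU left
host 2: place 2 vCPU, 1 vCPU left
6 hosts × 16 vCPU = 96 vCPU; used 79 vCPU; unused 17 vCPU.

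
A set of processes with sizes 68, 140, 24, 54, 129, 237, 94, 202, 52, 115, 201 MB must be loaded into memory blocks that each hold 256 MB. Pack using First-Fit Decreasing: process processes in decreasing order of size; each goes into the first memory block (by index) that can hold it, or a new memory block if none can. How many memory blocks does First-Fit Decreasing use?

Sorted descending: 237, 202, 201, 140, 129, 115, 94, 68, 54, 52, 24.
memory block 1: place 237 MB, 19 MB left
memory block 2: place 202 MB, 54 MB left
memory block 3: place 201 MB, 55 MB left
memory block 4: place 140 MB, 116 MB left
memory block 5: place 129 MB, 127 MB left
memory block 4: place 115 MB, 1 MB left
memory block 5: place 94 MB, 33 MB left
memory block 6: place 68 MB, 188 MB left
memory block 2: place 54 MB, 0 MB left
memory block 3: place 52 MB, 3 MB left
memory block 5: place 24 MB, 9 MB left
Final memory blocks: [237] [202,54] [201,52] [140,115] [129,94,24] [68].

6 memory blocks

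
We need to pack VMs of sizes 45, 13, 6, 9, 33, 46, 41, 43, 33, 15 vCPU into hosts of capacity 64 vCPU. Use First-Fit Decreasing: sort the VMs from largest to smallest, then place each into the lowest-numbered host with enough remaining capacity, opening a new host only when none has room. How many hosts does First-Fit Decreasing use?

Sorted descending: 46, 45, 43, 41, 33, 33, 15, 13, 9, 6.
Put 46 vCPU in host 1; 18 vCPU remain.
Put 45 vCPU in host 2; 19 vCPU remain.
Put 43 vCPU in host 3; 21 vCPU remain.
Put 41 vCPU in host 4; 23 vCPU remain.
Put 33 vCPU in host 5; 31 vCPU remain.
Put 33 vCPU in host 6; 31 vCPU remain.
Put 15 vCPU in host 1; 3 vCPU remain.
Put 13 vCPU in host 2; 6 vCPU remain.
Put 9 vCPU in host 3; 12 vCPU remain.
Put 6 vCPU in host 2; 0 vCPU remain.

6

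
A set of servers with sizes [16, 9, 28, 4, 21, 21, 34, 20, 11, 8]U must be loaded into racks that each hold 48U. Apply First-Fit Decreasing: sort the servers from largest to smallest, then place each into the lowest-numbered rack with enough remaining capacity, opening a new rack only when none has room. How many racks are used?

Sorted descending: 34, 28, 21, 21, 20, 16, 11, 9, 8, 4.
rack 1: place 34U, 14U left
rack 2: place 28U, 20U left
rack 3: place 21U, 27U left
rack 3: place 21U, 6U left
rack 2: place 20U, 0U left
rack 4: place 16U, 32U left
rack 1: place 11U, 3U left
rack 4: place 9U, 23U left
rack 4: place 8U, 15U left
rack 3: place 4U, 2U left

4 racks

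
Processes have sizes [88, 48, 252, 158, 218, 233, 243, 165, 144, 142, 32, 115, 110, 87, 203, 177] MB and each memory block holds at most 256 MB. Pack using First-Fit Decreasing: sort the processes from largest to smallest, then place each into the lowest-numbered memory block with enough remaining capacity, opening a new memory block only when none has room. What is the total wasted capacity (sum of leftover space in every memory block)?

Sorted descending: 252, 243, 233, 218, 203, 177, 165, 158, 144, 142, 115, 110, 88, 87, 48, 32.
memory block 1: place 252 MB, 4 MB left
memory block 2: place 243 MB, 13 MB left
memory block 3: place 233 MB, 23 MB left
memory block 4: place 218 MB, 38 MB left
memory block 5: place 203 MB, 53 MB left
memory block 6: place 177 MB, 79 MB left
memory block 7: place 165 MB, 91 MB left
memory block 8: place 158 MB, 98 MB left
memory block 9: place 144 MB, 112 MB left
memory block 10: place 142 MB, 114 MB left
memory block 11: place 115 MB, 141 MB left
memory block 9: place 110 MB, 2 MB left
memory block 7: place 88 MB, 3 MB left
memory block 8: place 87 MB, 11 MB left
memory block 5: place 48 MB, 5 MB left
memory block 4: place 32 MB, 6 MB left
11 memory blocks × 256 MB = 2816 MB; used 2415 MB; unused 401 MB.

401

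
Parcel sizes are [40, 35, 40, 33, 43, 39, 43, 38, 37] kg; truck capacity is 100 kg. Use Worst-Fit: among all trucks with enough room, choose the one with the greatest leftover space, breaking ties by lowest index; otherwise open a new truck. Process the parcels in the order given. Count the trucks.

5

40 kg → truck 1 (remaining 60 kg)
35 kg → truck 1 (remaining 25 kg)
40 kg → truck 2 (remaining 60 kg)
33 kg → truck 2 (remaining 27 kg)
43 kg → truck 3 (remaining 57 kg)
39 kg → truck 3 (remaining 18 kg)
43 kg → truck 4 (remaining 57 kg)
38 kg → truck 4 (remaining 19 kg)
37 kg → truck 5 (remaining 63 kg)
Final trucks: [40,35] [40,33] [43,39] [43,38] [37].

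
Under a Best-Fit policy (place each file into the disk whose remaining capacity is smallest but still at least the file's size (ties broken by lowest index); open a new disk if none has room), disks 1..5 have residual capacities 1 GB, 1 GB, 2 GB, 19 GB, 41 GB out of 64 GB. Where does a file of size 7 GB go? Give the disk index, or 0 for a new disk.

Disks with room: disk 4 (19 GB), disk 5 (41 GB).
Tightest fit is disk 4 with 19 GB free.

4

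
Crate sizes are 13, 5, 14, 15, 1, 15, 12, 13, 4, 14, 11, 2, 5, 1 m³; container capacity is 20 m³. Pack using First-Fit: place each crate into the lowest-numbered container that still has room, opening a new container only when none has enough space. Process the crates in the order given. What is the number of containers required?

container 1: place 13 m³, 7 m³ left
container 1: place 5 m³, 2 m³ left
container 2: place 14 m³, 6 m³ left
container 3: place 15 m³, 5 m³ left
container 1: place 1 m³, 1 m³ left
container 4: place 15 m³, 5 m³ left
container 5: place 12 m³, 8 m³ left
container 6: place 13 m³, 7 m³ left
container 2: place 4 m³, 2 m³ left
container 7: place 14 m³, 6 m³ left
container 8: place 11 m³, 9 m³ left
container 2: place 2 m³, 0 m³ left
container 3: place 5 m³, 0 m³ left
container 1: place 1 m³, 0 m³ left

8 containers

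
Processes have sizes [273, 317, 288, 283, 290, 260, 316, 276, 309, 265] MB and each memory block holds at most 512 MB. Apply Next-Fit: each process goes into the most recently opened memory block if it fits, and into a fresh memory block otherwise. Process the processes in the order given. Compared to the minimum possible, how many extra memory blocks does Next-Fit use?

0

Next-Fit: [273] [317] [288] [283] [290] [260] [316] [276] [309] [265] → 10 memory blocks.
10 processes exceed 256 MB (half the capacity), and no two of those can share a memory block, so at least 10 memory blocks are needed.
So 10 is already optimal.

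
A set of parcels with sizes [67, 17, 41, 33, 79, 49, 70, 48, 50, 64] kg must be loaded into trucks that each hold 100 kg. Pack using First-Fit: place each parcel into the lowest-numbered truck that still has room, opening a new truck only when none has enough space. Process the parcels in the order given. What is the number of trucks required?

Put 67 kg in truck 1; 33 kg remain.
Put 17 kg in truck 1; 16 kg remain.
Put 41 kg in truck 2; 59 kg remain.
Put 33 kg in truck 2; 26 kg remain.
Put 79 kg in truck 3; 21 kg remain.
Put 49 kg in truck 4; 51 kg remain.
Put 70 kg in truck 5; 30 kg remain.
Put 48 kg in truck 4; 3 kg remain.
Put 50 kg in truck 6; 50 kg remain.
Put 64 kg in truck 7; 36 kg remain.
Final trucks: [67,17] [41,33] [79] [49,48] [70] [50] [64].

7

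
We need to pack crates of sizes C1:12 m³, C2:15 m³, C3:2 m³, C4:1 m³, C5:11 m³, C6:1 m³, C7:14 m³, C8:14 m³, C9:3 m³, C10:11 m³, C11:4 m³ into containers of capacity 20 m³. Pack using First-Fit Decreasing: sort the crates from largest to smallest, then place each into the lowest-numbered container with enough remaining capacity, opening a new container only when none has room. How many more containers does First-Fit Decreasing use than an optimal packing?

0

First-Fit Decreasing: [15,4,1] [14,3,2,1] [14] [12] [11] [11] → 6 containers.
6 crates exceed 10 m³ (half the capacity), and no two of those can share a container, so at least 6 containers are needed.
So 6 is already optimal.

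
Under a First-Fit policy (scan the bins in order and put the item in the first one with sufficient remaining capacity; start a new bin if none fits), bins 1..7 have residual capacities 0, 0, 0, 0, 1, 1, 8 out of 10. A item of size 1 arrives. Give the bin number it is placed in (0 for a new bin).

5

Bins with room: bin 5 (1), bin 6 (1), bin 7 (8).
The first with room is bin 5.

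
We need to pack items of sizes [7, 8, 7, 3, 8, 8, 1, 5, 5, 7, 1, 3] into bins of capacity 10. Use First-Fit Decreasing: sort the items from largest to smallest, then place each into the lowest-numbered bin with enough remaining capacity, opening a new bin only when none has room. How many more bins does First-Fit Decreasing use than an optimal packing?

First-Fit Decreasing: [8,1,1] [8] [8] [7,3] [7,3] [7] [5,5] → 7 bins.
Total size 63; any packing needs at least ⌈63/10⌉ = 7 bins.
So 7 is already optimal.

0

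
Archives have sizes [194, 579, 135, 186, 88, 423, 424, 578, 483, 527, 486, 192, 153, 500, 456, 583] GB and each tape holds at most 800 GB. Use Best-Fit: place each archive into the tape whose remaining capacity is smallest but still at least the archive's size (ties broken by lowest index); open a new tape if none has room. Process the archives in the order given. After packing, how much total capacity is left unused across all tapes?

Put 194 GB in tape 1; 606 GB remain.
Put 579 GB in tape 1; 27 GB remain.
Put 135 GB in tape 2; 665 GB remain.
Put 186 GB in tape 2; 479 GB remain.
Put 88 GB in tape 2; 391 GB remain.
Put 423 GB in tape 3; 377 GB remain.
Put 424 GB in tape 4; 376 GB remain.
Put 578 GB in tape 5; 222 GB remain.
Put 483 GB in tape 6; 317 GB remain.
Put 527 GB in tape 7; 273 GB remain.
Put 486 GB in tape 8; 314 GB remain.
Put 192 GB in tape 5; 30 GB remain.
Put 153 GB in tape 7; 120 GB remain.
Put 500 GB in tape 9; 300 GB remain.
Put 456 GB in tape 10; 344 GB remain.
Put 583 GB in tape 11; 217 GB remain.
11 tapes × 800 GB = 8800 GB; used 5987 GB; unused 2813 GB.

2813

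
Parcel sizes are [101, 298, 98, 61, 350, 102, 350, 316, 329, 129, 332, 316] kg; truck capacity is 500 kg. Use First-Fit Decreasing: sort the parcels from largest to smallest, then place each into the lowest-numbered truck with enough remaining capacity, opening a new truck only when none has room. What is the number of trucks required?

Sorted descending: 350, 350, 332, 329, 316, 316, 298, 129, 102, 101, 98, 61.
Put 350 kg in truck 1; 150 kg remain.
Put 350 kg in truck 2; 150 kg remain.
Put 332 kg in truck 3; 168 kg remain.
Put 329 kg in truck 4; 171 kg remain.
Put 316 kg in truck 5; 184 kg remain.
Put 316 kg in truck 6; 184 kg remain.
Put 298 kg in truck 7; 202 kg remain.
Put 129 kg in truck 1; 21 kg remain.
Put 102 kg in truck 2; 48 kg remain.
Put 101 kg in truck 3; 67 kg remain.
Put 98 kg in truck 4; 73 kg remain.
Put 61 kg in truck 3; 6 kg remain.

7 trucks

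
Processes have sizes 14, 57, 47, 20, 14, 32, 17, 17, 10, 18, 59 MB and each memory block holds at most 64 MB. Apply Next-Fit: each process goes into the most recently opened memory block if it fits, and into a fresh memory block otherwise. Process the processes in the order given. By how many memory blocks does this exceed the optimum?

2

Next-Fit: [14] [57] [47] [20,14] [32,17] [17,10,18] [59] → 7 memory blocks.
Total size 305 MB; any packing needs at least ⌈305/64⌉ = 5 memory blocks.
An optimal packing achieves that bound: [59] [57] [47,17] [32,20,10] [18,17,14,14] → 5 memory blocks.
Excess: 7 − 5 = 2.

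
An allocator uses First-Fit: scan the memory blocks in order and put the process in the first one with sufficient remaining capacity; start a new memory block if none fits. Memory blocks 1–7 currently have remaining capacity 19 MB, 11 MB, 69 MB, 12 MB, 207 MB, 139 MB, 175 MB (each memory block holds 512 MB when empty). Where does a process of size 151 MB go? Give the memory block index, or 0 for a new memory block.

5

Memory blocks with room: memory block 5 (207 MB), memory block 7 (175 MB).
The first with room is memory block 5.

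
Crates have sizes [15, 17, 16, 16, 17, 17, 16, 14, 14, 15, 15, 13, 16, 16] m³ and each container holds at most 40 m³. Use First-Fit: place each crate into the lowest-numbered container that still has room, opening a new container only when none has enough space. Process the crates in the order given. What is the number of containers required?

7 containers

container 1: place 15 m³, 25 m³ left
container 1: place 17 m³, 8 m³ left
container 2: place 16 m³, 24 m³ left
container 2: place 16 m³, 8 m³ left
container 3: place 17 m³, 23 m³ left
container 3: place 17 m³, 6 m³ left
container 4: place 16 m³, 24 m³ left
container 4: place 14 m³, 10 m³ left
container 5: place 14 m³, 26 m³ left
container 5: place 15 m³, 11 m³ left
container 6: place 15 m³, 25 m³ left
container 6: place 13 m³, 12 m³ left
container 7: place 16 m³, 24 m³ left
container 7: place 16 m³, 8 m³ left
Final containers: [15,17] [16,16] [17,17] [16,14] [14,15] [15,13] [16,16].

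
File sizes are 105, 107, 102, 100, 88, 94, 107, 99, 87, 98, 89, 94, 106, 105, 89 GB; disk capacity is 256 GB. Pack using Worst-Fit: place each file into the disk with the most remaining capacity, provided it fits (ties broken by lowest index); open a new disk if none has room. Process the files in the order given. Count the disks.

105 GB → disk 1 (remaining 151 GB)
107 GB → disk 1 (remaining 44 GB)
102 GB → disk 2 (remaining 154 GB)
100 GB → disk 2 (remaining 54 GB)
88 GB → disk 3 (remaining 168 GB)
94 GB → disk 3 (remaining 74 GB)
107 GB → disk 4 (remaining 149 GB)
99 GB → disk 4 (remaining 50 GB)
87 GB → disk 5 (remaining 169 GB)
98 GB → disk 5 (remaining 71 GB)
89 GB → disk 6 (remaining 167 GB)
94 GB → disk 6 (remaining 73 GB)
106 GB → disk 7 (remaining 150 GB)
105 GB → disk 7 (remaining 45 GB)
89 GB → disk 8 (remaining 167 GB)
Final disks: [105,107] [102,100] [88,94] [107,99] [87,98] [89,94] [106,105] [89].

8 disks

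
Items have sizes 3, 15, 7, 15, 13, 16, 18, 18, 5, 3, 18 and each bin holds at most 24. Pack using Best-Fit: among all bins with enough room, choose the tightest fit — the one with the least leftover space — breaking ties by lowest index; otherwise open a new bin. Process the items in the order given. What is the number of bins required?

7

bin 1: place 3, 21 left
bin 1: place 15, 6 left
bin 2: place 7, 17 left
bin 2: place 15, 2 left
bin 3: place 13, 11 left
bin 4: place 16, 8 left
bin 5: place 18, 6 left
bin 6: place 18, 6 left
bin 1: place 5, 1 left
bin 5: place 3, 3 left
bin 7: place 18, 6 left
Final bins: [3,15,5] [7,15] [13] [16] [18,3] [18] [18].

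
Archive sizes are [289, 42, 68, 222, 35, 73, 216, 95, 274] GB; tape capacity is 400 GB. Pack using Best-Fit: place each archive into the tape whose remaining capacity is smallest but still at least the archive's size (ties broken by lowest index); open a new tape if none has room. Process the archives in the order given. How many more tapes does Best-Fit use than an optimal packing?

Best-Fit: [289,42,68] [222,35,73] [216,95] [274] → 4 tapes.
Total size 1314 GB; any packing needs at least ⌈1314/400⌉ = 4 tapes.
So 4 is already optimal.

0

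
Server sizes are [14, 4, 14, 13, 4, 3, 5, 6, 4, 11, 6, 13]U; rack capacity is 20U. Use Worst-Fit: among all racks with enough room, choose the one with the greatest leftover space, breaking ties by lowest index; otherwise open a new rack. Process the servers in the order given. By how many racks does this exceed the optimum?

Worst-Fit: [14,4] [14,3] [13,4] [5,6,4] [11,6] [13] → 6 racks.
Total size 97U; any packing needs at least ⌈97/20⌉ = 5 racks.
An optimal packing achieves that bound: [14,6] [14,6] [13,5] [13,4,3] [11,4,4] → 5 racks.
Excess: 6 − 5 = 1.

1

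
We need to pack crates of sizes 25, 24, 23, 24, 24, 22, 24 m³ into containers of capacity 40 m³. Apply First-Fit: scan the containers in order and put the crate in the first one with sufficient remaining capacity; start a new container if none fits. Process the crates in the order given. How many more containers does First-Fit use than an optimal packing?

First-Fit: [25] [24] [23] [24] [24] [22] [24] → 7 containers.
7 crates exceed 20 m³ (half the capacity), and no two of those can share a container, so at least 7 containers are needed.
So 7 is already optimal.

0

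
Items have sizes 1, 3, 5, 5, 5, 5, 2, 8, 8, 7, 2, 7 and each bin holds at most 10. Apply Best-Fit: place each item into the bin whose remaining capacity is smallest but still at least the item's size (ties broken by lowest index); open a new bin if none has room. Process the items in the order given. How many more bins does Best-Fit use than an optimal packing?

1

Best-Fit: [1,3,5] [5,5] [5,2] [8,2] [8] [7] [7] → 7 bins.
Total size 58; any packing needs at least ⌈58/10⌉ = 6 bins.
An optimal packing achieves that bound: [8,2] [8,2] [7,3] [7,1] [5,5] [5,5] → 6 bins.
Excess: 7 − 6 = 1.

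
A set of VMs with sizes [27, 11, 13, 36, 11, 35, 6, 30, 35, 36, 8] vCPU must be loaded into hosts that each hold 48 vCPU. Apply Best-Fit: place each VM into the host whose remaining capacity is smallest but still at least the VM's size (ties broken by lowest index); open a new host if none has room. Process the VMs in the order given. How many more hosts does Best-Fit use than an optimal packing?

Best-Fit: [27,11,6] [13,35] [36,11] [30] [35] [36,8] → 6 hosts.
Total size 248 vCPU; any packing needs at least ⌈248/48⌉ = 6 hosts.
So 6 is already optimal.

0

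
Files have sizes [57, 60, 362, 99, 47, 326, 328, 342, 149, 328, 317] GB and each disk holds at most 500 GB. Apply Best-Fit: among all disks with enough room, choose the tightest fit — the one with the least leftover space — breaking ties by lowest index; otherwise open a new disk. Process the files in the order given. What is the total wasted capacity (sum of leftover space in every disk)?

Put 57 GB in disk 1; 443 GB remain.
Put 60 GB in disk 1; 383 GB remain.
Put 362 GB in disk 1; 21 GB remain.
Put 99 GB in disk 2; 401 GB remain.
Put 47 GB in disk 2; 354 GB remain.
Put 326 GB in disk 2; 28 GB remain.
Put 328 GB in disk 3; 172 GB remain.
Put 342 GB in disk 4; 158 GB remain.
Put 149 GB in disk 4; 9 GB remain.
Put 328 GB in disk 5; 172 GB remain.
Put 317 GB in disk 6; 183 GB remain.
6 disks × 500 GB = 3000 GB; used 2415 GB; unused 585 GB.

585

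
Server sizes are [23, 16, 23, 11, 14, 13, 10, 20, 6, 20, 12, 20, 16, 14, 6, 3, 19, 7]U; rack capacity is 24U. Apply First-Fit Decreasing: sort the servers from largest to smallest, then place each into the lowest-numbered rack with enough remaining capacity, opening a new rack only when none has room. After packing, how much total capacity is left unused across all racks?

Sorted descending: 23, 23, 20, 20, 20, 19, 16, 16, 14, 14, 13, 12, 11, 10, 7, 6, 6, 3.
Put 23U in rack 1; 1U remain.
Put 23U in rack 2; 1U remain.
Put 20U in rack 3; 4U remain.
Put 20U in rack 4; 4U remain.
Put 20U in rack 5; 4U remain.
Put 19U in rack 6; 5U remain.
Put 16U in rack 7; 8U remain.
Put 16U in rack 8; 8U remain.
Put 14U in rack 9; 10U remain.
Put 14U in rack 10; 10U remain.
Put 13U in rack 11; 11U remain.
Put 12U in rack 12; 12U remain.
Put 11U in rack 11; 0U remain.
Put 10U in rack 9; 0U remain.
Put 7U in rack 7; 1U remain.
Put 6U in rack 8; 2U remain.
Put 6U in rack 10; 4U remain.
Put 3U in rack 3; 1U remain.
12 racks × 24U = 288U; used 253U; unused 35U.

35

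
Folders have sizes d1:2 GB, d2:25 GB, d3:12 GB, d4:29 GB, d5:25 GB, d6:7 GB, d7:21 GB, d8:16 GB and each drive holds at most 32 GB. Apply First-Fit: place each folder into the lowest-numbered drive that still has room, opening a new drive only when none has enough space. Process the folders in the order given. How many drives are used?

6

drive 1: place d1 (2 GB), 30 GB left
drive 1: place d2 (25 GB), 5 GB left
drive 2: place d3 (12 GB), 20 GB left
drive 3: place d4 (29 GB), 3 GB left
drive 4: place d5 (25 GB), 7 GB left
drive 2: place d6 (7 GB), 13 GB left
drive 5: place d7 (21 GB), 11 GB left
drive 6: place d8 (16 GB), 16 GB left
Final drives: [2,25] [12,7] [29] [25] [21] [16].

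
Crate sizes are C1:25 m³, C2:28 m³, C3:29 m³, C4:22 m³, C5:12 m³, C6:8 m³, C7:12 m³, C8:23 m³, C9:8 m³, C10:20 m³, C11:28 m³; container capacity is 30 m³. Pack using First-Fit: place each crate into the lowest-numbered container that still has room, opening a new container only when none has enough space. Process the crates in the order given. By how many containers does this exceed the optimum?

0

First-Fit: [25] [28] [29] [22,8] [12,12] [23] [8,20] [28] → 8 containers.
Total size 215 m³; any packing needs at least ⌈215/30⌉ = 8 containers.
So 8 is already optimal.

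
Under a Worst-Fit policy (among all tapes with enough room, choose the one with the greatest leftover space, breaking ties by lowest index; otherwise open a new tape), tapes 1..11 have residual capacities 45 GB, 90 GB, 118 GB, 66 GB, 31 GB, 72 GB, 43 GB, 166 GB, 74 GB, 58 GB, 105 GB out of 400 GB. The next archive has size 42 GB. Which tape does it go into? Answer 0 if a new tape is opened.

Tapes with room: tape 1 (45 GB), tape 2 (90 GB), tape 3 (118 GB), tape 4 (66 GB), tape 6 (72 GB), tape 7 (43 GB), tape 8 (166 GB), tape 9 (74 GB), tape 10 (58 GB), tape 11 (105 GB).
Most room is tape 8 with 166 GB free.

8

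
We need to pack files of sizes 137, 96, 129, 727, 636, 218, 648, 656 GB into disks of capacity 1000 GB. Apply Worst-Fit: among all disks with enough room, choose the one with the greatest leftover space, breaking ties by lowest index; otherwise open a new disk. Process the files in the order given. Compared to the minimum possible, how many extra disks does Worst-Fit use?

Worst-Fit: [137,96,129,636] [727,218] [648] [656] → 4 disks.
Total size 3247 GB; any packing needs at least ⌈3247/1000⌉ = 4 disks.
So 4 is already optimal.

0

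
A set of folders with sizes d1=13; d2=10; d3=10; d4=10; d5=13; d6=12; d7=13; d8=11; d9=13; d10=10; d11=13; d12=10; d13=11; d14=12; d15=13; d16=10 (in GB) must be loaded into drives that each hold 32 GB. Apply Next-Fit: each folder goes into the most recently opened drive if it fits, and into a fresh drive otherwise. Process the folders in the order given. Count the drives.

8

Put d1 (13 GB) in drive 1; 19 GB remain.
Put d2 (10 GB) in drive 1; 9 GB remain.
Put d3 (10 GB) in drive 2; 22 GB remain.
Put d4 (10 GB) in drive 2; 12 GB remain.
Put d5 (13 GB) in drive 3; 19 GB remain.
Put d6 (12 GB) in drive 3; 7 GB remain.
Put d7 (13 GB) in drive 4; 19 GB remain.
Put d8 (11 GB) in drive 4; 8 GB remain.
Put d9 (13 GB) in drive 5; 19 GB remain.
Put d10 (10 GB) in drive 5; 9 GB remain.
Put d11 (13 GB) in drive 6; 19 GB remain.
Put d12 (10 GB) in drive 6; 9 GB remain.
Put d13 (11 GB) in drive 7; 21 GB remain.
Put d14 (12 GB) in drive 7; 9 GB remain.
Put d15 (13 GB) in drive 8; 19 GB remain.
Put d16 (10 GB) in drive 8; 9 GB remain.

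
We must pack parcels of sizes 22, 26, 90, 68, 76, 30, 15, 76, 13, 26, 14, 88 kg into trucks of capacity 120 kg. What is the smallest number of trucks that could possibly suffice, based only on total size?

Total size = 22 + 26 + 90 + 68 + 76 + 30 + 15 + 76 + 13 + 26 + 14 + 88 = 544 kg.
⌈544 / 120⌉ = 5.

5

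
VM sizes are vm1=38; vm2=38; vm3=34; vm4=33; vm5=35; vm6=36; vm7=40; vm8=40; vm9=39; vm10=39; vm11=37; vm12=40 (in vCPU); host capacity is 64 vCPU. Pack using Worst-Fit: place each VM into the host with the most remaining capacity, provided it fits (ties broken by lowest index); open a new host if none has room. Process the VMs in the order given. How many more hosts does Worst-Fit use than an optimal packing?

0

Worst-Fit: [38] [38] [34] [33] [35] [36] [40] [40] [39] [39] [37] [40] → 12 hosts.
12 VMs exceed 32 vCPU (half the capacity), and no two of those can share a host, so at least 12 hosts are needed.
So 12 is already optimal.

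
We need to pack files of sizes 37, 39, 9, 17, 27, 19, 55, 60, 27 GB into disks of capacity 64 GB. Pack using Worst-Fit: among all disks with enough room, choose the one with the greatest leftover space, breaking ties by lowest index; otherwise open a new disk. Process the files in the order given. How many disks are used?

6

Put 37 GB in disk 1; 27 GB remain.
Put 39 GB in disk 2; 25 GB remain.
Put 9 GB in disk 1; 18 GB remain.
Put 17 GB in disk 2; 8 GB remain.
Put 27 GB in disk 3; 37 GB remain.
Put 19 GB in disk 3; 18 GB remain.
Put 55 GB in disk 4; 9 GB remain.
Put 60 GB in disk 5; 4 GB remain.
Put 27 GB in disk 6; 37 GB remain.
Final disks: [37,9] [39,17] [27,19] [55] [60] [27].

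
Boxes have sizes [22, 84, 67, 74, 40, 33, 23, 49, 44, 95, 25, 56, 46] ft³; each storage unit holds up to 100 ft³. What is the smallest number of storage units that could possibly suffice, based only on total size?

7

Total size = 22 + 84 + 67 + 74 + 40 + 33 + 23 + 49 + 44 + 95 + 25 + 56 + 46 = 658 ft³.
⌈658 / 100⌉ = 7.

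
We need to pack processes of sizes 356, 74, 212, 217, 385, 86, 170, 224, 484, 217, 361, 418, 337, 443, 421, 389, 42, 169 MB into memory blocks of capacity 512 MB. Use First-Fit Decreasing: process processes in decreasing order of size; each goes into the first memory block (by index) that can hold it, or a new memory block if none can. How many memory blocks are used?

Sorted descending: 484, 443, 421, 418, 389, 385, 361, 356, 337, 224, 217, 217, 212, 170, 169, 86, 74, 42.
484 MB → memory block 1 (remaining 28 MB)
443 MB → memory block 2 (remaining 69 MB)
421 MB → memory block 3 (remaining 91 MB)
418 MB → memory block 4 (remaining 94 MB)
389 MB → memory block 5 (remaining 123 MB)
385 MB → memory block 6 (remaining 127 MB)
361 MB → memory block 7 (remaining 151 MB)
356 MB → memory block 8 (remaining 156 MB)
337 MB → memory block 9 (remaining 175 MB)
224 MB → memory block 10 (remaining 288 MB)
217 MB → memory block 10 (remaining 71 MB)
217 MB → memory block 11 (remaining 295 MB)
212 MB → memory block 11 (remaining 83 MB)
170 MB → memory block 9 (remaining 5 MB)
169 MB → memory block 12 (remaining 343 MB)
86 MB → memory block 3 (remaining 5 MB)
74 MB → memory block 4 (remaining 20 MB)
42 MB → memory block 2 (remaining 27 MB)

12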